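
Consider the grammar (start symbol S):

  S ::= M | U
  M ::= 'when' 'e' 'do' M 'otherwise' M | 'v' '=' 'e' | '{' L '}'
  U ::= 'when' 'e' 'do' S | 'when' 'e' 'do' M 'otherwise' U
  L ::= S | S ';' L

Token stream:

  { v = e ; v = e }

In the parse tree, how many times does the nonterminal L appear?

[S [M { [L [S [M v = e]] ; [L [S [M v = e]]]] }]]

2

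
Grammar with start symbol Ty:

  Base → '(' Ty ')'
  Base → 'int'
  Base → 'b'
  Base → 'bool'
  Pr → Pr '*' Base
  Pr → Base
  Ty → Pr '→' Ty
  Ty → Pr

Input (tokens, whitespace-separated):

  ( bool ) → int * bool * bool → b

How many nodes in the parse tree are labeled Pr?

[Ty [Pr [Base ( [Ty [Pr [Base bool]]] )]] → [Ty [Pr [Pr [Pr [Base int]] * [Base bool]] * [Base bool]] → [Ty [Pr [Base b]]]]]

6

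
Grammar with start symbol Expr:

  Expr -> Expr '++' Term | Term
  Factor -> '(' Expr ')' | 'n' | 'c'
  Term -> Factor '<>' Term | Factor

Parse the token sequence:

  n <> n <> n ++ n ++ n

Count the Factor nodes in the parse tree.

[Expr [Expr [Expr [Term [Factor n] <> [Term [Factor n] <> [Term [Factor n]]]]] ++ [Term [Factor n]]] ++ [Term [Factor n]]]

5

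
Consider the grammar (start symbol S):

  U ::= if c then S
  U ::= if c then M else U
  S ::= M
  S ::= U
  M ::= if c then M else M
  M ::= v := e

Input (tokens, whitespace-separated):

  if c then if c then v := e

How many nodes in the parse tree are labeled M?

1

[S [U if c then [S [U if c then [S [M v := e]]]]]]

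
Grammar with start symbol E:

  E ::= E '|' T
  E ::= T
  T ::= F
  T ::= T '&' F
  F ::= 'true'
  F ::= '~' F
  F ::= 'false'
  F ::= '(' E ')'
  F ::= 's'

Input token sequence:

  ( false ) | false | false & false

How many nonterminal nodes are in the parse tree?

[E [E [E [T [F ( [E [T [F false]]] )]]] | [T [F false]]] | [T [T [F false]] & [F false]]]

14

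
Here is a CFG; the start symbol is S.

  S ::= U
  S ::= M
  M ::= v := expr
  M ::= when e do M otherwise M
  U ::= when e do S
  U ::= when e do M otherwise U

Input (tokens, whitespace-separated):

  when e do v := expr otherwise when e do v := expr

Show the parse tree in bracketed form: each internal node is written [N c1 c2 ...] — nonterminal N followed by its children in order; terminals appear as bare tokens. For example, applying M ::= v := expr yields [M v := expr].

S
U
when e do M otherwise U
when e do v := expr otherwise U
when e do v := expr otherwise when e do S
when e do v := expr otherwise when e do M
when e do v := expr otherwise when e do v := expr

[S [U when e do [M v := expr] otherwise [U when e do [S [M v := expr]]]]]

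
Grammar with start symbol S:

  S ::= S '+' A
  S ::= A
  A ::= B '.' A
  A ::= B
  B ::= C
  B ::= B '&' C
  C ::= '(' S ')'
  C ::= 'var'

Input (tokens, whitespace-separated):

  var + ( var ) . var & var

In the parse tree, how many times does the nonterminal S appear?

3

[S [S [A [B [C var]]]] + [A [B [C ( [S [A [B [C var]]]] )]] . [A [B [B [C var]] & [C var]]]]]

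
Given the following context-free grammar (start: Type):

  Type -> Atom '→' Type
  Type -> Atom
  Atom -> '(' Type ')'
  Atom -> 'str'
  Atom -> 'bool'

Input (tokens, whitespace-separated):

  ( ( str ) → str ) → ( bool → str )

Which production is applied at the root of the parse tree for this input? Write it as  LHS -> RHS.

Type -> Atom '→' Type

[Type [Atom ( [Type [Atom ( [Type [Atom str]] )] → [Type [Atom str]]] )] → [Type [Atom ( [Type [Atom bool] → [Type [Atom str]]] )]]]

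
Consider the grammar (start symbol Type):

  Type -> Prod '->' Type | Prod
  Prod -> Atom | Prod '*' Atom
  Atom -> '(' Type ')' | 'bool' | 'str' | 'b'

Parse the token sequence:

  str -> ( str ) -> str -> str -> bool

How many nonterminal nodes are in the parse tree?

18

[Type [Prod [Atom str]] -> [Type [Prod [Atom ( [Type [Prod [Atom str]]] )]] -> [Type [Prod [Atom str]] -> [Type [Prod [Atom str]] -> [Type [Prod [Atom bool]]]]]]]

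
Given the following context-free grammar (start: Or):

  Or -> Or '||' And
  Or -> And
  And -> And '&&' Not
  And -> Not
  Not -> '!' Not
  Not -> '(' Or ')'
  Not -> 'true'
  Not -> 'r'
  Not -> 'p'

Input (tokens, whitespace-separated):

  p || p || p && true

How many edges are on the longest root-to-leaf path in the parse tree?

5

[Or [Or [Or [And [Not p]]] || [And [Not p]]] || [And [And [Not p]] && [Not true]]]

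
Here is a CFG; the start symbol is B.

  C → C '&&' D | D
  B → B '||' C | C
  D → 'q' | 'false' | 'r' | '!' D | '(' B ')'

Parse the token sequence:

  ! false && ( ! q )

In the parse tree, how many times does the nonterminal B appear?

2

[B [C [C [D ! [D false]]] && [D ( [B [C [D ! [D q]]]] )]]]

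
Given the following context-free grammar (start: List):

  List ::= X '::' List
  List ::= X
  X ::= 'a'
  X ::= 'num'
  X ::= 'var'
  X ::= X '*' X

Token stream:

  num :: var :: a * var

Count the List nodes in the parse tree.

[List [X num] :: [List [X var] :: [List [X [X a] * [X var]]]]]

3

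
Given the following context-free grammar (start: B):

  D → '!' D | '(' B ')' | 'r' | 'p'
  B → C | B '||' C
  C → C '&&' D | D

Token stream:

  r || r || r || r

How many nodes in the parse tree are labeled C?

4

[B [B [B [B [C [D r]]] || [C [D r]]] || [C [D r]]] || [C [D r]]]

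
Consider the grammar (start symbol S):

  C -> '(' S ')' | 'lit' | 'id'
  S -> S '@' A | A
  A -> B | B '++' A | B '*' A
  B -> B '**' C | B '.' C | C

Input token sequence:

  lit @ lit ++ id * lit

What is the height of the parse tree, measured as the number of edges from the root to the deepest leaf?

[S [S [A [B [C lit]]]] @ [A [B [C lit]] ++ [A [B [C id]] * [A [B [C lit]]]]]]

6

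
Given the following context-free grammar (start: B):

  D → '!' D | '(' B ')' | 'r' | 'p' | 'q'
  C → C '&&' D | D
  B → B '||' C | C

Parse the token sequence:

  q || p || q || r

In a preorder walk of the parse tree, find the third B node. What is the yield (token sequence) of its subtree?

[B [B [B [B [C [D q]]] || [C [D p]]] || [C [D q]]] || [C [D r]]]

q || p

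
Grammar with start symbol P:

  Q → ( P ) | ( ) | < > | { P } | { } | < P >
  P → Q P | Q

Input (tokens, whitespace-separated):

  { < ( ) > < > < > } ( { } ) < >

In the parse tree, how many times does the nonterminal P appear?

[P [Q { [P [Q < [P [Q ( )]] >] [P [Q < >] [P [Q < >]]]] }] [P [Q ( [P [Q { }]] )] [P [Q < >]]]]

8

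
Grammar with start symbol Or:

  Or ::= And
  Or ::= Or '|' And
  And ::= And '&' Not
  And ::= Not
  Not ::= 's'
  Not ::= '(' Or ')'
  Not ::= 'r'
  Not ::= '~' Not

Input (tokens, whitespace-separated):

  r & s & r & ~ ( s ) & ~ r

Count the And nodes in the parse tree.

6

[Or [And [And [And [And [And [Not r]] & [Not s]] & [Not r]] & [Not ~ [Not ( [Or [And [Not s]]] )]]] & [Not ~ [Not r]]]]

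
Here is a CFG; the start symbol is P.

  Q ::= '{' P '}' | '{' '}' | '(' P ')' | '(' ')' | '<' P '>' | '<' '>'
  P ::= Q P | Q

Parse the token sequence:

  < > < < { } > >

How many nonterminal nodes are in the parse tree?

8

[P [Q < >] [P [Q < [P [Q < [P [Q { }]] >]] >]]]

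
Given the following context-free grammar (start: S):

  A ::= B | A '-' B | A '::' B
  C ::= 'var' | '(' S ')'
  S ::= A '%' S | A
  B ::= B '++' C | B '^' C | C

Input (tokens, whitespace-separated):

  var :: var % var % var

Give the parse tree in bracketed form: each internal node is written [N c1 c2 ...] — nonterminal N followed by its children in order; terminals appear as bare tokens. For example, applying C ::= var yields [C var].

[S [A [A [B [C var]]] :: [B [C var]]] % [S [A [B [C var]]] % [S [A [B [C var]]]]]]

S
A % S
A :: B % S
B :: B % S
C :: B % S
var :: B % S
var :: C % S
var :: var % S
var :: var % A % S
var :: var % B % S
var :: var % C % S
var :: var % var % S
var :: var % var % A
var :: var % var % B
var :: var % var % C
var :: var % var % var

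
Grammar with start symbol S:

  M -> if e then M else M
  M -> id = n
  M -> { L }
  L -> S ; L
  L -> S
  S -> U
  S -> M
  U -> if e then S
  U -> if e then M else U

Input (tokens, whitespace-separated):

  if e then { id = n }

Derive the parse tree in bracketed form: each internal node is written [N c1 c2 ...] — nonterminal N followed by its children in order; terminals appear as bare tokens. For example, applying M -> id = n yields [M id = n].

S
U
if e then S
if e then M
if e then { L }
if e then { S }
if e then { M }
if e then { id = n }

[S [U if e then [S [M { [L [S [M id = n]]] }]]]]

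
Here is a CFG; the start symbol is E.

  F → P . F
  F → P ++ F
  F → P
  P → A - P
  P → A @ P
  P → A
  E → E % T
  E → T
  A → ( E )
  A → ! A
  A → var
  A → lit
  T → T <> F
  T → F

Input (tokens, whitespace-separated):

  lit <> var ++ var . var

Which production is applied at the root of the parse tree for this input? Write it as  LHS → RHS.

E → T

[E [T [T [F [P [A lit]]]] <> [F [P [A var]] ++ [F [P [A var]] . [F [P [A var]]]]]]]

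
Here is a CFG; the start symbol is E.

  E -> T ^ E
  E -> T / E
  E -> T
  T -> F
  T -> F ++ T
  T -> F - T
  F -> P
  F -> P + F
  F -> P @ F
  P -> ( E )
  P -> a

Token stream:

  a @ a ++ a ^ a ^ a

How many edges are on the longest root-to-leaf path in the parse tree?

[E [T [F [P a] @ [F [P a]]] ++ [T [F [P a]]]] ^ [E [T [F [P a]]] ^ [E [T [F [P a]]]]]]

6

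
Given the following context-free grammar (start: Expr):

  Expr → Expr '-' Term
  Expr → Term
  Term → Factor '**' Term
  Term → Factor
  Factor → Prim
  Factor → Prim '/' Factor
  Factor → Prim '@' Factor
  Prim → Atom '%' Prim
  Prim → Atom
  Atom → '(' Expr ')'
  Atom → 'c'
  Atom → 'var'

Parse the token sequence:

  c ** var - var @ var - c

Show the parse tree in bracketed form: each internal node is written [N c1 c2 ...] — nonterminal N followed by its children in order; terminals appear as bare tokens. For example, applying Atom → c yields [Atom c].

Expr
Expr - Term
Expr - Term - Term
Term - Term - Term
Factor ** Term - Term - Term
Prim ** Term - Term - Term
Atom ** Term - Term - Term
c ** Term - Term - Term
c ** Factor - Term - Term
c ** Prim - Term - Term
c ** Atom - Term - Term
c ** var - Term - Term
c ** var - Factor - Term
c ** var - Prim @ Factor - Term
c ** var - Atom @ Factor - Term
c ** var - var @ Factor - Term
c ** var - var @ Prim - Term
c ** var - var @ Atom - Term
c ** var - var @ var - Term
c ** var - var @ var - Factor
c ** var - var @ var - Prim
c ** var - var @ var - Atom
c ** var - var @ var - c

[Expr [Expr [Expr [Term [Factor [Prim [Atom c]]] ** [Term [Factor [Prim [Atom var]]]]]] - [Term [Factor [Prim [Atom var]] @ [Factor [Prim [Atom var]]]]]] - [Term [Factor [Prim [Atom c]]]]]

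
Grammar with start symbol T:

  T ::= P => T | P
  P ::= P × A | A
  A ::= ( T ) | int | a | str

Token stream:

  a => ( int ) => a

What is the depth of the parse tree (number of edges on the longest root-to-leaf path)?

[T [P [A a]] => [T [P [A ( [T [P [A int]]] )]] => [T [P [A a]]]]]

7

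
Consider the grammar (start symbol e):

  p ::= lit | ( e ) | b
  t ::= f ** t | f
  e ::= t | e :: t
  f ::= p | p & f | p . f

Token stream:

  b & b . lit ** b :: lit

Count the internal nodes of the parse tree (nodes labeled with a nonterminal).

15

[e [e [t [f [p b] & [f [p b] . [f [p lit]]]] ** [t [f [p b]]]]] :: [t [f [p lit]]]]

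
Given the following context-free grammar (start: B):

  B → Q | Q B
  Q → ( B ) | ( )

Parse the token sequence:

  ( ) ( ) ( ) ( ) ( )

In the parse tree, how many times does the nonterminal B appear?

[B [Q ( )] [B [Q ( )] [B [Q ( )] [B [Q ( )] [B [Q ( )]]]]]]

5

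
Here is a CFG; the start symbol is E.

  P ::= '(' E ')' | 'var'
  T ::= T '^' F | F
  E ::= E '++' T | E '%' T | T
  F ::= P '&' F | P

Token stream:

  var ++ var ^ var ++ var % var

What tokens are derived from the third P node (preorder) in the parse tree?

[E [E [E [E [T [F [P var]]]] ++ [T [T [F [P var]]] ^ [F [P var]]]] ++ [T [F [P var]]]] % [T [F [P var]]]]

var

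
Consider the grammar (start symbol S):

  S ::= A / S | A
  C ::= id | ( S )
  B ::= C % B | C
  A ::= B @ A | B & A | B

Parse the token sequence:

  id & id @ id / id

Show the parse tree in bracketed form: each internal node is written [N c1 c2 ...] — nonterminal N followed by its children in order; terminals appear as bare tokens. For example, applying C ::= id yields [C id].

S
A / S
B & A / S
C & A / S
id & A / S
id & B @ A / S
id & C @ A / S
id & id @ A / S
id & id @ B / S
id & id @ C / S
id & id @ id / S
id & id @ id / A
id & id @ id / B
id & id @ id / C
id & id @ id / id

[S [A [B [C id]] & [A [B [C id]] @ [A [B [C id]]]]] / [S [A [B [C id]]]]]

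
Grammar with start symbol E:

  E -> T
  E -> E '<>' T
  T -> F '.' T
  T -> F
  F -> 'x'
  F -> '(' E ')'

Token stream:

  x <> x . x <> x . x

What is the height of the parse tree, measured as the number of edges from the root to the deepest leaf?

5

[E [E [E [T [F x]]] <> [T [F x] . [T [F x]]]] <> [T [F x] . [T [F x]]]]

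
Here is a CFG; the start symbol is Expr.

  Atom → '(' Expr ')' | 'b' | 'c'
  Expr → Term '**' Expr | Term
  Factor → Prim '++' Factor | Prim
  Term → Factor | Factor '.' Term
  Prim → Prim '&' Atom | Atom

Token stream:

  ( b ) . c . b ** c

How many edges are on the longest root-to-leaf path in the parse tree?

10

[Expr [Term [Factor [Prim [Atom ( [Expr [Term [Factor [Prim [Atom b]]]]] )]]] . [Term [Factor [Prim [Atom c]]] . [Term [Factor [Prim [Atom b]]]]]] ** [Expr [Term [Factor [Prim [Atom c]]]]]]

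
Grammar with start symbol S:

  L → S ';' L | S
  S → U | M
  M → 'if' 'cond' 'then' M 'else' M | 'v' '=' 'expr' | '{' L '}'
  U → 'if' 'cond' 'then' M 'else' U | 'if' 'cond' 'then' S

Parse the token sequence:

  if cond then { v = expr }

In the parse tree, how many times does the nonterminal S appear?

3

[S [U if cond then [S [M { [L [S [M v = expr]]] }]]]]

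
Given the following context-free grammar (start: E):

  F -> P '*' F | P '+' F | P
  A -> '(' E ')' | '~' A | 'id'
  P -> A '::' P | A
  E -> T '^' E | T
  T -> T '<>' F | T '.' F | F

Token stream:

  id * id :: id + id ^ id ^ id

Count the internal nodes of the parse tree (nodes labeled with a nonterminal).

23

[E [T [F [P [A id]] * [F [P [A id] :: [P [A id]]] + [F [P [A id]]]]]] ^ [E [T [F [P [A id]]]] ^ [E [T [F [P [A id]]]]]]]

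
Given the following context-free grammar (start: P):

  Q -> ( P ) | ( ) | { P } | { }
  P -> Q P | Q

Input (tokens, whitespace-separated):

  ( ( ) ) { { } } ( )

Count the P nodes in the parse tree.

[P [Q ( [P [Q ( )]] )] [P [Q { [P [Q { }]] }] [P [Q ( )]]]]

5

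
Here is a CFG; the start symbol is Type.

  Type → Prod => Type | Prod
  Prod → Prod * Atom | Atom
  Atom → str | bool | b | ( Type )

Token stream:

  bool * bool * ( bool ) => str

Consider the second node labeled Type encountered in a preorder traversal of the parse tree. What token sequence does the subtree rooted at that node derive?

bool

[Type [Prod [Prod [Prod [Atom bool]] * [Atom bool]] * [Atom ( [Type [Prod [Atom bool]]] )]] => [Type [Prod [Atom str]]]]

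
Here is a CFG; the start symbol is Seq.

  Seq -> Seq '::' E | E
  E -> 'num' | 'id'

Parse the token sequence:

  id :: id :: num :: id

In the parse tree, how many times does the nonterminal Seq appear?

[Seq [Seq [Seq [Seq [E id]] :: [E id]] :: [E num]] :: [E id]]

4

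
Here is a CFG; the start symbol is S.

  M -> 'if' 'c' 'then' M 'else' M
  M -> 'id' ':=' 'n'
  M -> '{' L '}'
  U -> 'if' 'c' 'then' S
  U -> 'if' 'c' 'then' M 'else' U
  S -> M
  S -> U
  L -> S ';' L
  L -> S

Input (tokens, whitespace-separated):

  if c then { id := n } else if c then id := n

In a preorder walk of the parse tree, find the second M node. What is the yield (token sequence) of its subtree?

id := n

[S [U if c then [M { [L [S [M id := n]]] }] else [U if c then [S [M id := n]]]]]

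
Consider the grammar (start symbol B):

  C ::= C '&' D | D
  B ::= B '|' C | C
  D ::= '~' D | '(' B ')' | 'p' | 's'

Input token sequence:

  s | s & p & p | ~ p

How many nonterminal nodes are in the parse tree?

[B [B [B [C [D s]]] | [C [C [C [D s]] & [D p]] & [D p]]] | [C [D ~ [D p]]]]

14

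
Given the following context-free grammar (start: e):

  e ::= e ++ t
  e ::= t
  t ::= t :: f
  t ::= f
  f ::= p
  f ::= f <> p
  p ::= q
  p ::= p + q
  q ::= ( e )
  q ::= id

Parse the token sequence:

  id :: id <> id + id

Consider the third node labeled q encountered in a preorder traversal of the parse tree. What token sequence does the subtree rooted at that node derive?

id

[e [t [t [f [p [q id]]]] :: [f [f [p [q id]]] <> [p [p [q id]] + [q id]]]]]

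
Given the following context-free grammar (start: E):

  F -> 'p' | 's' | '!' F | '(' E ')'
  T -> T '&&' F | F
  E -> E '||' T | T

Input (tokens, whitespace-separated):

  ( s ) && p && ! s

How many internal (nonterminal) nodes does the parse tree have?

11

[E [T [T [T [F ( [E [T [F s]]] )]] && [F p]] && [F ! [F s]]]]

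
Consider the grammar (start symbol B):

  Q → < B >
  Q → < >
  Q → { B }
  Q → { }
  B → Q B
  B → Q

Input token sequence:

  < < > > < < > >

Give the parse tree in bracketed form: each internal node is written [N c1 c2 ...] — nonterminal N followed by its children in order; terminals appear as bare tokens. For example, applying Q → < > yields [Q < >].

B
Q B
< B > B
< Q > B
< < > > B
< < > > Q
< < > > < B >
< < > > < Q >
< < > > < < > >

[B [Q < [B [Q < >]] >] [B [Q < [B [Q < >]] >]]]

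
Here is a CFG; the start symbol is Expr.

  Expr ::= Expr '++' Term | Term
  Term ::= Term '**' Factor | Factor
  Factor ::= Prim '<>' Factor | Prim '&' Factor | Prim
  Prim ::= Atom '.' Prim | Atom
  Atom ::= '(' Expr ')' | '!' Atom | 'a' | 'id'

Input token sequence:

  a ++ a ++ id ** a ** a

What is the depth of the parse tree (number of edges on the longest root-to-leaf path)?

[Expr [Expr [Expr [Term [Factor [Prim [Atom a]]]]] ++ [Term [Factor [Prim [Atom a]]]]] ++ [Term [Term [Term [Factor [Prim [Atom id]]]] ** [Factor [Prim [Atom a]]]] ** [Factor [Prim [Atom a]]]]]

7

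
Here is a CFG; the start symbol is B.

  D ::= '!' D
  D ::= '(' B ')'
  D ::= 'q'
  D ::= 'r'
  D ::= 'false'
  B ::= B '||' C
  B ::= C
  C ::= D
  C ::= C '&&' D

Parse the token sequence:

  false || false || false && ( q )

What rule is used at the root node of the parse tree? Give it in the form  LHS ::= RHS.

[B [B [B [C [D false]]] || [C [D false]]] || [C [C [D false]] && [D ( [B [C [D q]]] )]]]

B ::= B '||' C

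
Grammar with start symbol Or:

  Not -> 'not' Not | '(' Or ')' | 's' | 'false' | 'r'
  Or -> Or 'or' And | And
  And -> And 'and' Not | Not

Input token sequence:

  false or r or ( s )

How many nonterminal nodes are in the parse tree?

12

[Or [Or [Or [And [Not false]]] or [And [Not r]]] or [And [Not ( [Or [And [Not s]]] )]]]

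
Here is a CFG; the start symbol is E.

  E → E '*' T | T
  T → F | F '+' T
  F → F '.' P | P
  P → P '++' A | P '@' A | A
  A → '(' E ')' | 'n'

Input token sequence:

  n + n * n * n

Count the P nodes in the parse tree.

4

[E [E [E [T [F [P [A n]]] + [T [F [P [A n]]]]]] * [T [F [P [A n]]]]] * [T [F [P [A n]]]]]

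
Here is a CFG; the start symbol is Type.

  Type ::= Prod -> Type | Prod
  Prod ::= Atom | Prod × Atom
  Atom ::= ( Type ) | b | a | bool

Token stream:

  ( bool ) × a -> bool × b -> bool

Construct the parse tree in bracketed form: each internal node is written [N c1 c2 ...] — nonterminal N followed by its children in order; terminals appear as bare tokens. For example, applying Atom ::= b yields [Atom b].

Type
Prod -> Type
Prod × Atom -> Type
Atom × Atom -> Type
( Type ) × Atom -> Type
( Prod ) × Atom -> Type
( Atom ) × Atom -> Type
( bool ) × Atom -> Type
( bool ) × a -> Type
( bool ) × a -> Prod -> Type
( bool ) × a -> Prod × Atom -> Type
( bool ) × a -> Atom × Atom -> Type
( bool ) × a -> bool × Atom -> Type
( bool ) × a -> bool × b -> Type
( bool ) × a -> bool × b -> Prod
( bool ) × a -> bool × b -> Atom
( bool ) × a -> bool × b -> bool

[Type [Prod [Prod [Atom ( [Type [Prod [Atom bool]]] )]] × [Atom a]] -> [Type [Prod [Prod [Atom bool]] × [Atom b]] -> [Type [Prod [Atom bool]]]]]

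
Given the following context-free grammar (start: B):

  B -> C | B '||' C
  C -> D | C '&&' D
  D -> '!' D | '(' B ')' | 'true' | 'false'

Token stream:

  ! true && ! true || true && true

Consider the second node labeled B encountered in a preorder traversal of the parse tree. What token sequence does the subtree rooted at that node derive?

! true && ! true

[B [B [C [C [D ! [D true]]] && [D ! [D true]]]] || [C [C [D true]] && [D true]]]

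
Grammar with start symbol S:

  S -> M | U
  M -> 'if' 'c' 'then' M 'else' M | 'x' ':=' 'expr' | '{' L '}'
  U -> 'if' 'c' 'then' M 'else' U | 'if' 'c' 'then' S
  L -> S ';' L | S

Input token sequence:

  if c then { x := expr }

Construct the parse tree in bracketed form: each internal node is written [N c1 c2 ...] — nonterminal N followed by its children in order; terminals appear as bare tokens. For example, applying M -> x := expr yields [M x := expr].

[S [U if c then [S [M { [L [S [M x := expr]]] }]]]]

S
U
if c then S
if c then M
if c then { L }
if c then { S }
if c then { M }
if c then { x := expr }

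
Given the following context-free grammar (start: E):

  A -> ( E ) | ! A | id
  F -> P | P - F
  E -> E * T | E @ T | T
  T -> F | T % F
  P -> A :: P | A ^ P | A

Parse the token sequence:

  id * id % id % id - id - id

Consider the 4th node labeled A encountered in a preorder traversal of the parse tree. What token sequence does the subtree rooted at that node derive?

[E [E [T [F [P [A id]]]]] * [T [T [T [F [P [A id]]]] % [F [P [A id]]]] % [F [P [A id]] - [F [P [A id]] - [F [P [A id]]]]]]]

id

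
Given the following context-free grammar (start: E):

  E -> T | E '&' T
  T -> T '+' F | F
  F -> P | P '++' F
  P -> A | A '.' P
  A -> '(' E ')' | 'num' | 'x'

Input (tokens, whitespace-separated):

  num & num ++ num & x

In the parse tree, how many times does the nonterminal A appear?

4

[E [E [E [T [F [P [A num]]]]] & [T [F [P [A num]] ++ [F [P [A num]]]]]] & [T [F [P [A x]]]]]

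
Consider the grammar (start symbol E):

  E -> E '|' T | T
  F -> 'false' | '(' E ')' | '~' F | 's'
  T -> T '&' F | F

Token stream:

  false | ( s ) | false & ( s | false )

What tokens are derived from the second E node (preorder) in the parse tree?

[E [E [E [T [F false]]] | [T [F ( [E [T [F s]]] )]]] | [T [T [F false]] & [F ( [E [E [T [F s]]] | [T [F false]]] )]]]

false | ( s )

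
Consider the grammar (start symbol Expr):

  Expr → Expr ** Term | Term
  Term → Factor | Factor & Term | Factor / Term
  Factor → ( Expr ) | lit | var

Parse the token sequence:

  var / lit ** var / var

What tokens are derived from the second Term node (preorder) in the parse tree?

[Expr [Expr [Term [Factor var] / [Term [Factor lit]]]] ** [Term [Factor var] / [Term [Factor var]]]]

lit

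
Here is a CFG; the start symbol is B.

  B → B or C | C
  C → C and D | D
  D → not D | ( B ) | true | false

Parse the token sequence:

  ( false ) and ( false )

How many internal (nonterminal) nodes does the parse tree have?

[B [C [C [D ( [B [C [D false]]] )]] and [D ( [B [C [D false]]] )]]]

11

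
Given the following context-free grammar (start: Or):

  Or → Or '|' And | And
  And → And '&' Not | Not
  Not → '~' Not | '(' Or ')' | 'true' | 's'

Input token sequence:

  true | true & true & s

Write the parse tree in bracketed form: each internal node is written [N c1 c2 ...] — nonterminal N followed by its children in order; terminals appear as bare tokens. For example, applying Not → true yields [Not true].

Or
Or | And
And | And
Not | And
true | And
true | And & Not
true | And & Not & Not
true | Not & Not & Not
true | true & Not & Not
true | true & true & Not
true | true & true & s

[Or [Or [And [Not true]]] | [And [And [And [Not true]] & [Not true]] & [Not s]]]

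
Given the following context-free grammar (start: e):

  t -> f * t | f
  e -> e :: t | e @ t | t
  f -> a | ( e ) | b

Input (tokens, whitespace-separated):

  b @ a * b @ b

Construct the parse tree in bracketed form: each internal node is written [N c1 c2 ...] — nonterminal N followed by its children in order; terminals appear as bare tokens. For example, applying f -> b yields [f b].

e
e @ t
e @ t @ t
t @ t @ t
f @ t @ t
b @ t @ t
b @ f * t @ t
b @ a * t @ t
b @ a * f @ t
b @ a * b @ t
b @ a * b @ f
b @ a * b @ b

[e [e [e [t [f b]]] @ [t [f a] * [t [f b]]]] @ [t [f b]]]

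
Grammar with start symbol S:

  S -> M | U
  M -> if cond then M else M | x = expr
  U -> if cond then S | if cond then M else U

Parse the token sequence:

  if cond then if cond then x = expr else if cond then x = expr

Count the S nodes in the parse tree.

3

[S [U if cond then [S [U if cond then [M x = expr] else [U if cond then [S [M x = expr]]]]]]]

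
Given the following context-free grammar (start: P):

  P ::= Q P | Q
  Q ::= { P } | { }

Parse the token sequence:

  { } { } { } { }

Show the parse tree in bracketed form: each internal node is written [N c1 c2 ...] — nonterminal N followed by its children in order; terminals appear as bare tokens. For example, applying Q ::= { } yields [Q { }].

P
Q P
{ } P
{ } Q P
{ } { } P
{ } { } Q P
{ } { } { } P
{ } { } { } Q
{ } { } { } { }

[P [Q { }] [P [Q { }] [P [Q { }] [P [Q { }]]]]]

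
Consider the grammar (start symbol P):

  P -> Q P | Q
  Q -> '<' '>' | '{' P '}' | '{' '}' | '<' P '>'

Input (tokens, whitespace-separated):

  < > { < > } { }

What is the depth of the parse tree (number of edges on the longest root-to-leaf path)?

5

[P [Q < >] [P [Q { [P [Q < >]] }] [P [Q { }]]]]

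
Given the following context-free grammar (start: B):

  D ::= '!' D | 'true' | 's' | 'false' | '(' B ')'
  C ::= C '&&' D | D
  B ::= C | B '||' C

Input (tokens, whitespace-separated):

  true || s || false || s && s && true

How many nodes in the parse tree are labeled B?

[B [B [B [B [C [D true]]] || [C [D s]]] || [C [D false]]] || [C [C [C [D s]] && [D s]] && [D true]]]

4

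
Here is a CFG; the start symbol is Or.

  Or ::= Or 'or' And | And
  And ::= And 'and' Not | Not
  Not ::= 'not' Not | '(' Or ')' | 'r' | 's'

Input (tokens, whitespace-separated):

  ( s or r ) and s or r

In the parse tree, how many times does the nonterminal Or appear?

[Or [Or [And [And [Not ( [Or [Or [And [Not s]]] or [And [Not r]]] )]] and [Not s]]] or [And [Not r]]]

4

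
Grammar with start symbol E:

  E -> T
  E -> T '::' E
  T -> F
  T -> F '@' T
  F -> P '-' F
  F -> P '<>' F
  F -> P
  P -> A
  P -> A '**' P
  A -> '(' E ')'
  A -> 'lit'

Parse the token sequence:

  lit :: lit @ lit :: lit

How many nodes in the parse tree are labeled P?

4

[E [T [F [P [A lit]]]] :: [E [T [F [P [A lit]]] @ [T [F [P [A lit]]]]] :: [E [T [F [P [A lit]]]]]]]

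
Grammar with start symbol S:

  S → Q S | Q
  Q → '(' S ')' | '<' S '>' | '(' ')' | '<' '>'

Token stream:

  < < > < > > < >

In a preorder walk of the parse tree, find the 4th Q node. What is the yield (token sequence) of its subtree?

[S [Q < [S [Q < >] [S [Q < >]]] >] [S [Q < >]]]

< >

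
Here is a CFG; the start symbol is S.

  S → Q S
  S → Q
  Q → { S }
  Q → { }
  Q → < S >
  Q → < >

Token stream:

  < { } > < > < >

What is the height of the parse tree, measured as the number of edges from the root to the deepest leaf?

[S [Q < [S [Q { }]] >] [S [Q < >] [S [Q < >]]]]

4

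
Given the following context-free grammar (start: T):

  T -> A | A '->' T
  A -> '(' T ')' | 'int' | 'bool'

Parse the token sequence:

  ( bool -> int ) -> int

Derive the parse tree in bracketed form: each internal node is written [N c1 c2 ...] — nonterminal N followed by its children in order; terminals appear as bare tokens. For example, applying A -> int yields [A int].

[T [A ( [T [A bool] -> [T [A int]]] )] -> [T [A int]]]

T
A -> T
( T ) -> T
( A -> T ) -> T
( bool -> T ) -> T
( bool -> A ) -> T
( bool -> int ) -> T
( bool -> int ) -> A
( bool -> int ) -> int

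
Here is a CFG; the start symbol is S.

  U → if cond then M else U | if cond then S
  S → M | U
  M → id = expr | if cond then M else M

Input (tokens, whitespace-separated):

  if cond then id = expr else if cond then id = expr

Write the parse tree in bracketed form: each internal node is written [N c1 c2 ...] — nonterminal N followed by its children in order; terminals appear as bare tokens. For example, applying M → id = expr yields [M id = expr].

[S [U if cond then [M id = expr] else [U if cond then [S [M id = expr]]]]]

S
U
if cond then M else U
if cond then id = expr else U
if cond then id = expr else if cond then S
if cond then id = expr else if cond then M
if cond then id = expr else if cond then id = expr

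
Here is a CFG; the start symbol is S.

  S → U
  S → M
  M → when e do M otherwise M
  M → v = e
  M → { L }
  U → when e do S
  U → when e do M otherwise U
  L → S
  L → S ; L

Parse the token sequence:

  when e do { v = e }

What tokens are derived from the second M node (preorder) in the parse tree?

[S [U when e do [S [M { [L [S [M v = e]]] }]]]]

v = e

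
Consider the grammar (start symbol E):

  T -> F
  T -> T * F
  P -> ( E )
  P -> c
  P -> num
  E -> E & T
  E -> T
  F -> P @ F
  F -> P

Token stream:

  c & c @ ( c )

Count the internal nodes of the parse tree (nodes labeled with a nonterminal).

[E [E [T [F [P c]]]] & [T [F [P c] @ [F [P ( [E [T [F [P c]]]] )]]]]]

14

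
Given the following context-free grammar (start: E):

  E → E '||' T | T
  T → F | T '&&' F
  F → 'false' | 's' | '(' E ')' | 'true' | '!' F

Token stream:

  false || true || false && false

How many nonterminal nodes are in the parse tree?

[E [E [E [T [F false]]] || [T [F true]]] || [T [T [F false]] && [F false]]]

11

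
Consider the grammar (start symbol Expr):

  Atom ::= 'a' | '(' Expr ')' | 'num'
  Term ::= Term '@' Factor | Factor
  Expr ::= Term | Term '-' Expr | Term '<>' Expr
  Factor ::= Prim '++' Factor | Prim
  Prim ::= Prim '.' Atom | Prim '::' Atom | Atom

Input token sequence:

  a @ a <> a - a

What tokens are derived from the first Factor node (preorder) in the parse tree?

[Expr [Term [Term [Factor [Prim [Atom a]]]] @ [Factor [Prim [Atom a]]]] <> [Expr [Term [Factor [Prim [Atom a]]]] - [Expr [Term [Factor [Prim [Atom a]]]]]]]

a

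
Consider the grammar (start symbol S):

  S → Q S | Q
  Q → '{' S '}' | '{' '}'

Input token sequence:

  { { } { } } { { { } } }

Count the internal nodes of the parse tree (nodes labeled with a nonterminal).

[S [Q { [S [Q { }] [S [Q { }]]] }] [S [Q { [S [Q { [S [Q { }]] }]] }]]]

12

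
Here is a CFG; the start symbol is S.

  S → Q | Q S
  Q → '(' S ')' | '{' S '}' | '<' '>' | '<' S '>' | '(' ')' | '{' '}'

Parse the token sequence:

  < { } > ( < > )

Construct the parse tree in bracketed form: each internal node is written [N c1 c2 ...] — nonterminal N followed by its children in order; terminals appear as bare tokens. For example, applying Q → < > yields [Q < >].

[S [Q < [S [Q { }]] >] [S [Q ( [S [Q < >]] )]]]

S
Q S
< S > S
< Q > S
< { } > S
< { } > Q
< { } > ( S )
< { } > ( Q )
< { } > ( < > )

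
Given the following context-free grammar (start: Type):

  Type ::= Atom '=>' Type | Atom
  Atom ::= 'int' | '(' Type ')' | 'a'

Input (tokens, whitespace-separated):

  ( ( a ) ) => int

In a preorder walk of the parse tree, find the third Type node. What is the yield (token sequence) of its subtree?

a

[Type [Atom ( [Type [Atom ( [Type [Atom a]] )]] )] => [Type [Atom int]]]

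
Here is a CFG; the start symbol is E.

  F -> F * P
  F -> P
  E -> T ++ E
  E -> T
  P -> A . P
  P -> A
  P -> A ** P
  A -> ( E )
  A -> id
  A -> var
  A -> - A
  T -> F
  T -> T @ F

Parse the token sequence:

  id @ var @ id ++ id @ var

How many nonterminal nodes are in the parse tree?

[E [T [T [T [F [P [A id]]]] @ [F [P [A var]]]] @ [F [P [A id]]]] ++ [E [T [T [F [P [A id]]]] @ [F [P [A var]]]]]]

22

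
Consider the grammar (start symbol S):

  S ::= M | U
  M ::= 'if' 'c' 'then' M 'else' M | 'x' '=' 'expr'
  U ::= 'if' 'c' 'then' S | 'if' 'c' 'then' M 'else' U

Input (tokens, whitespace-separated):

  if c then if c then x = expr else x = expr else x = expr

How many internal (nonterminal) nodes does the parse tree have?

[S [M if c then [M if c then [M x = expr] else [M x = expr]] else [M x = expr]]]

6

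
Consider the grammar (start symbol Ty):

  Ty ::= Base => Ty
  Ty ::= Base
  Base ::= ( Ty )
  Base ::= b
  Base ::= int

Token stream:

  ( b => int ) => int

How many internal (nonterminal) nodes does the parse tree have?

8

[Ty [Base ( [Ty [Base b] => [Ty [Base int]]] )] => [Ty [Base int]]]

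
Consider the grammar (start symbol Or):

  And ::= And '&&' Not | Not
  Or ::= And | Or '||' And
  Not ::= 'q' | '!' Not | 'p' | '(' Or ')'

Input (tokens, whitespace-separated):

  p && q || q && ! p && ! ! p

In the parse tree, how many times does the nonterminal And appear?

5

[Or [Or [And [And [Not p]] && [Not q]]] || [And [And [And [Not q]] && [Not ! [Not p]]] && [Not ! [Not ! [Not p]]]]]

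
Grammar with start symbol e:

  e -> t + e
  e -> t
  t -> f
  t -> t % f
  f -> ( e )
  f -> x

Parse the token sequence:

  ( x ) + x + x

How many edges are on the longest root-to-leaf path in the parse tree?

6

[e [t [f ( [e [t [f x]]] )]] + [e [t [f x]] + [e [t [f x]]]]]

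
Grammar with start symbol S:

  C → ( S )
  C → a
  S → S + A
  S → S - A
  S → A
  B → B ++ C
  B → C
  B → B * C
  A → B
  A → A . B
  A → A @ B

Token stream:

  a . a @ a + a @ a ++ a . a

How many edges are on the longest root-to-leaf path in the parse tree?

[S [S [A [A [A [B [C a]]] . [B [C a]]] @ [B [C a]]]] + [A [A [A [B [C a]]] @ [B [B [C a]] ++ [C a]]] . [B [C a]]]]

7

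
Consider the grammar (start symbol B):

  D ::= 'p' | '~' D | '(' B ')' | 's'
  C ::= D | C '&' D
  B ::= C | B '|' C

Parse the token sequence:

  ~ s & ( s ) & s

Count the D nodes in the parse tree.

[B [C [C [C [D ~ [D s]]] & [D ( [B [C [D s]]] )]] & [D s]]]

5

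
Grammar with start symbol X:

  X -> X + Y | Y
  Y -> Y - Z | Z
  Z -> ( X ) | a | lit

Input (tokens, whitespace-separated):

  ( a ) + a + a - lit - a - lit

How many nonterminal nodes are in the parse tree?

18

[X [X [X [Y [Z ( [X [Y [Z a]]] )]]] + [Y [Z a]]] + [Y [Y [Y [Y [Z a]] - [Z lit]] - [Z a]] - [Z lit]]]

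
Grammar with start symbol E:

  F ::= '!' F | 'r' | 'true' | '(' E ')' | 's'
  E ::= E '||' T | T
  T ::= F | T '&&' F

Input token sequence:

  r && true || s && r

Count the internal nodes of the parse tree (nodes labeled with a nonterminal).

10

[E [E [T [T [F r]] && [F true]]] || [T [T [F s]] && [F r]]]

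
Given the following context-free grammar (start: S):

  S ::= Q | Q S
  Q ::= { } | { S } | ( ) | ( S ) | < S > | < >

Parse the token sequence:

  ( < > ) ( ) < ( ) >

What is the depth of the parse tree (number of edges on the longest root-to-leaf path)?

[S [Q ( [S [Q < >]] )] [S [Q ( )] [S [Q < [S [Q ( )]] >]]]]

6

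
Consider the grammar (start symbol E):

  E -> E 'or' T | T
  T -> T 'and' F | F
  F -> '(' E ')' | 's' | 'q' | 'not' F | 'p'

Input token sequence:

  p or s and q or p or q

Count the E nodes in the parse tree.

[E [E [E [E [T [F p]]] or [T [T [F s]] and [F q]]] or [T [F p]]] or [T [F q]]]

4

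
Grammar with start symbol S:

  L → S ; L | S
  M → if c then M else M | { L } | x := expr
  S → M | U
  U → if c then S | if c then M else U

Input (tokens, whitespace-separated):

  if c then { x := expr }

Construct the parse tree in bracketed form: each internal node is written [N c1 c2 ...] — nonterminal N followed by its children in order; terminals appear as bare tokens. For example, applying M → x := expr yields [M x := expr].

[S [U if c then [S [M { [L [S [M x := expr]]] }]]]]

S
U
if c then S
if c then M
if c then { L }
if c then { S }
if c then { M }
if c then { x := expr }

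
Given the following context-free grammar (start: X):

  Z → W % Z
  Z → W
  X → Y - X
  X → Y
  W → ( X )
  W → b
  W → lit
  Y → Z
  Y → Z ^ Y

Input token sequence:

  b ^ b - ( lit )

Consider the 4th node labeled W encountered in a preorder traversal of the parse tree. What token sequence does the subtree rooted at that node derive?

lit

[X [Y [Z [W b]] ^ [Y [Z [W b]]]] - [X [Y [Z [W ( [X [Y [Z [W lit]]]] )]]]]]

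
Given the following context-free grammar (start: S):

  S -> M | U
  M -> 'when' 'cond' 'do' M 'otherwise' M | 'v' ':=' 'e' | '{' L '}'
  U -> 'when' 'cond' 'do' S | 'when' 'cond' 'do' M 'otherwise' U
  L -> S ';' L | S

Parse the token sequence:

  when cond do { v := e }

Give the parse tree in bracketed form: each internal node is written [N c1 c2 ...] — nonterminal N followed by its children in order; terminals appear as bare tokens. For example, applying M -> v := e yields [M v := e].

[S [U when cond do [S [M { [L [S [M v := e]]] }]]]]

S
U
when cond do S
when cond do M
when cond do { L }
when cond do { S }
when cond do { M }
when cond do { v := e }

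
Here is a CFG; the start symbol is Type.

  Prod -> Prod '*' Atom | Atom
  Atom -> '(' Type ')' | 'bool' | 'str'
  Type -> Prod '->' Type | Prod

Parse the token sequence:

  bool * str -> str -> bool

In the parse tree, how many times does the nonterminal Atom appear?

4

[Type [Prod [Prod [Atom bool]] * [Atom str]] -> [Type [Prod [Atom str]] -> [Type [Prod [Atom bool]]]]]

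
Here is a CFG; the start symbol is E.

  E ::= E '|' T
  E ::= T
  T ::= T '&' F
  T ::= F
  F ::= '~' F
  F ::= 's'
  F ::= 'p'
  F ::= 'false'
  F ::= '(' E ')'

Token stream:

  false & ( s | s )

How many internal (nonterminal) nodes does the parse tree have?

[E [T [T [F false]] & [F ( [E [E [T [F s]]] | [T [F s]]] )]]]

11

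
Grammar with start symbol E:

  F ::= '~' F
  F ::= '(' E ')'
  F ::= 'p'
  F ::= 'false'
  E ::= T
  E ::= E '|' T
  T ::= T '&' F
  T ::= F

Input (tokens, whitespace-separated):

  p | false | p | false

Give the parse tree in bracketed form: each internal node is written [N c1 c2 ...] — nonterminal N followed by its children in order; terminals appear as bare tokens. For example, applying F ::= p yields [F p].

E
E | T
E | T | T
E | T | T | T
T | T | T | T
F | T | T | T
p | T | T | T
p | F | T | T
p | false | T | T
p | false | F | T
p | false | p | T
p | false | p | F
p | false | p | false

[E [E [E [E [T [F p]]] | [T [F false]]] | [T [F p]]] | [T [F false]]]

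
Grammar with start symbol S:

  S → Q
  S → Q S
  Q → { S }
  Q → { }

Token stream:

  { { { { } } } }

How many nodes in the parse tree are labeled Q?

4

[S [Q { [S [Q { [S [Q { [S [Q { }]] }]] }]] }]]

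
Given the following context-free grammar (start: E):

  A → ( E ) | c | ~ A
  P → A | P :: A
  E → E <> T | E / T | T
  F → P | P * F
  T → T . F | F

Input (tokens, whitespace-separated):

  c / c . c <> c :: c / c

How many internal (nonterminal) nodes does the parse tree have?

[E [E [E [E [T [F [P [A c]]]]] / [T [T [F [P [A c]]]] . [F [P [A c]]]]] <> [T [F [P [P [A c]] :: [A c]]]]] / [T [F [P [A c]]]]]

26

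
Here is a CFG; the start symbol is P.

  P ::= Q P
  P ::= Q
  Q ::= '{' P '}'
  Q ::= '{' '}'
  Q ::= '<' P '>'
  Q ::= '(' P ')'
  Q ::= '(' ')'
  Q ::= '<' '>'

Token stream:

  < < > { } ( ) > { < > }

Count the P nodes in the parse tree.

6

[P [Q < [P [Q < >] [P [Q { }] [P [Q ( )]]]] >] [P [Q { [P [Q < >]] }]]]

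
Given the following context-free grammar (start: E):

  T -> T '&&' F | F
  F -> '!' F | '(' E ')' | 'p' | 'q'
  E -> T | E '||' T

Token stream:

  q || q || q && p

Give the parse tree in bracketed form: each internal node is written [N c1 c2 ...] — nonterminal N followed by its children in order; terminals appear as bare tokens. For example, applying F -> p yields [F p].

[E [E [E [T [F q]]] || [T [F q]]] || [T [T [F q]] && [F p]]]

E
E || T
E || T || T
T || T || T
F || T || T
q || T || T
q || F || T
q || q || T
q || q || T && F
q || q || F && F
q || q || q && F
q || q || q && p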